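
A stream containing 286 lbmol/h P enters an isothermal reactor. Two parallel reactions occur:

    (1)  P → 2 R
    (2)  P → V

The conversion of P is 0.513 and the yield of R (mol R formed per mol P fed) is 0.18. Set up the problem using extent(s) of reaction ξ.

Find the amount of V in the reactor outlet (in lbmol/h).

121 lbmol/h

Yield of R: 2ξ₁ / 286 = 0.18 → ξ₁ = 25.74 lbmol/h.
Conversion of P: 1ξ₁ + 1ξ₂ = 0.513 × 286 = 146.7 → ξ₂ = 121 lbmol/h.
Outlet amounts (n = n₀ + Σ ν·ξ):
  P: 286 − 1(25.74) − 1(121) = 139.3
  R: 0 + 2(25.74) = 51.48
  V: 0 + 1(121) = 121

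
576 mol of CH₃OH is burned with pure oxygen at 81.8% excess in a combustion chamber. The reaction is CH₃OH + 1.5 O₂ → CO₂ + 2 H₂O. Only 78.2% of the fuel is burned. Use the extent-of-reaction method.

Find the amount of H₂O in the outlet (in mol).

Stoichiometric O₂ = 1.5 × 576 = 864 mol; O₂ fed = 864 × 1.818 = 1571 mol.
Fuel reacted = 0.782 × 576 → ξ = 450.4 mol.
Outlet (n = n₀ + ν ξ):
  CH₃OH: 576 − 1(450.4) = 125.6
  O₂: 1571 − 1.5(450.4) = 895.1
  CO₂: 0 + 1(450.4) = 450.4
  H₂O: 0 + 2(450.4) = 900.9

901 mol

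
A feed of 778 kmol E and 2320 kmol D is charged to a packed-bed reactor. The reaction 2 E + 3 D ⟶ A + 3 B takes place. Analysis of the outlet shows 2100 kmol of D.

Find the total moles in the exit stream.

For D: n = n₀ − 3ξ → 2100 = 2320 − 3ξ, giving ξ = 73.33 kmol.
Outlet amounts (n = n₀ + ν ξ):
  E: 778 − 2(73.33) = 631.3
  D: 2320 − 3(73.33) = 2100
  A: 0 + 1(73.33) = 73.33
  B: 0 + 3(73.33) = 220
Total out = 631.3 + 2100 + 73.33 + 220 = 3025 kmol.

3020 kmol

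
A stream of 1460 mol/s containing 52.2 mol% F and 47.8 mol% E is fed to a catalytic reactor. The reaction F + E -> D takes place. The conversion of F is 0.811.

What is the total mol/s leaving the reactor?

842 mol/s

F reacted = 0.811 × 762.1 = 618.1 mol/s; ν_F = −1, so ξ = 618.1/1 = 618.1 mol/s.
Outlet amounts (n = n₀ + ν ξ):
  F: 762.1 − 1(618.1) = 144
  E: 697.9 − 1(618.1) = 79.8
  D: 0 + 1(618.1) = 618.1
Total out = 144 + 79.8 + 618.1 = 841.9 mol/s.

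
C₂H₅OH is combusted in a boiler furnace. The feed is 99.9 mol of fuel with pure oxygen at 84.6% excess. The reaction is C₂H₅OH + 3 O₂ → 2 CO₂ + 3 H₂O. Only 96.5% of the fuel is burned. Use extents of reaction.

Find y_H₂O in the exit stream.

0.386

Stoichiometric O₂ = 3 × 99.9 = 299.7 mol; O₂ fed = 299.7 × 1.846 = 553.2 mol.
Fuel reacted = 0.965 × 99.9 → ξ = 96.4 mol.
Outlet (n = n₀ + ν ξ):
  C₂H₅OH: 99.9 − 1(96.4) = 3.496
  O₂: 553.2 − 3(96.4) = 264
  CO₂: 0 + 2(96.4) = 192.8
  H₂O: 0 + 3(96.4) = 289.2
Total out = 749.5 mol; y_H₂O = 289.2 / 749.5 = 0.3858.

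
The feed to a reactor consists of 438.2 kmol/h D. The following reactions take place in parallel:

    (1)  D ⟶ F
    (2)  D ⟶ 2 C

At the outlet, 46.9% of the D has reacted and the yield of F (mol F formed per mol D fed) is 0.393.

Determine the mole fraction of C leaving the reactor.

0.141

Yield of F: 1ξ₁ / 438.2 = 0.393 → ξ₁ = 172.2 kmol/h.
Conversion of D: 1ξ₁ + 1ξ₂ = 0.469 × 438.2 = 205.5 → ξ₂ = 33.3 kmol/h.
Outlet amounts (n = n₀ + Σ ν·ξ):
  D: 438.2 − 1(172.2) − 1(33.3) = 232.7
  F: 0 + 1(172.2) = 172.2
  C: 0 + 2(33.3) = 66.61
Total out = 471.5 kmol/h; y_C = 66.61 / 471.5 = 0.1413.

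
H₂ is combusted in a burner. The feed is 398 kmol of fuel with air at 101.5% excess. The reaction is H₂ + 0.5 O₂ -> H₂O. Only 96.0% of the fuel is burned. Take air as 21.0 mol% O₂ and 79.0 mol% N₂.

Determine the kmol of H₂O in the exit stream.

382 kmol

Stoichiometric O₂ = 0.5 × 398 = 199 kmol; O₂ fed = 199 × 2.015 = 401 kmol.
N₂ fed = 401 × 79/21 = 1508 kmol.
Fuel reacted = 0.96 × 398 → ξ = 382.1 kmol.
Outlet (n = n₀ + ν ξ):
  H₂: 398 − 1(382.1) = 15.92
  O₂: 401 − 0.5(382.1) = 209.9
  N₂: 1508 (inert)
  H₂O: 0 + 1(382.1) = 382.1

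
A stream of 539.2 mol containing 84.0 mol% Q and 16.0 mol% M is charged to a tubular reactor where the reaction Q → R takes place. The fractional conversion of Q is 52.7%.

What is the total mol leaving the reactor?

Q reacted = 0.527 × 452.9 = 238.7 mol; ν_Q = −1, so ξ = 238.7/1 = 238.7 mol.
Outlet amounts (n = n₀ + ν ξ):
  Q: 452.9 − 1(238.7) = 214.2
  R: 0 + 1(238.7) = 238.7
  M: 86.27 (inert)
Total out = 214.2 + 238.7 + 86.27 = 539.2 mol.

539 mol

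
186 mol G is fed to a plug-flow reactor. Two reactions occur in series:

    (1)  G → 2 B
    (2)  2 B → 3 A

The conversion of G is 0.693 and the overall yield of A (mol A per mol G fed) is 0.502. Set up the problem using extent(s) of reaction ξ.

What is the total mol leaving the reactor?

346 mol

Conversion of G: G consumed = 1ξ₁ = 0.693 × 186 → ξ₁ = 128.9 mol.
Yield of A: 3ξ₂ / 186 = 0.502 → ξ₂ = 31.12 mol.
Outlet amounts (n = n₀ + Σ ν·ξ):
  G: 186 − 1(128.9) = 57.1
  B: 0 + 2(128.9) − 2(31.12) = 195.5
  A: 0 + 3(31.12) = 93.37
Total out = 57.1 + 195.5 + 93.37 = 346 mol.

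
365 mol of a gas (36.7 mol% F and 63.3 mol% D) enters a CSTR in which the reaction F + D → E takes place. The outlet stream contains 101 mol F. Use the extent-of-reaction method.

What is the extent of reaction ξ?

For F: n = n₀ − 1ξ → 101 = 134 − 1ξ, giving ξ = 32.96 mol.
Outlet amounts (n = n₀ + ν ξ):
  F: 134 − 1(32.96) = 101
  D: 231 − 1(32.96) = 198.1
  E: 0 + 1(32.96) = 32.96

ξ = 33 mol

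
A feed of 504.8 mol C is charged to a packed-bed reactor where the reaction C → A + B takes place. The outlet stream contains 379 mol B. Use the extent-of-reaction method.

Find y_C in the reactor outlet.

0.142

For B: n = n₀ + 1ξ → 379 = 0 + 1ξ, giving ξ = 379 mol.
Outlet amounts (n = n₀ + ν ξ):
  C: 504.8 − 1(379) = 125.8
  A: 0 + 1(379) = 379
  B: 0 + 1(379) = 379
Total out = 883.8 mol; y_C = 125.8 / 883.8 = 0.1423.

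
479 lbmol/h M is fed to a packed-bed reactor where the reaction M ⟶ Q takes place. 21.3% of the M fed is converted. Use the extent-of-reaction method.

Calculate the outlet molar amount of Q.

102 lbmol/h

M reacted = 0.213 × 479 = 102 lbmol/h; ν_M = −1, so ξ = 102/1 = 102 lbmol/h.
Outlet amounts (n = n₀ + ν ξ):
  M: 479 − 1(102) = 377
  Q: 0 + 1(102) = 102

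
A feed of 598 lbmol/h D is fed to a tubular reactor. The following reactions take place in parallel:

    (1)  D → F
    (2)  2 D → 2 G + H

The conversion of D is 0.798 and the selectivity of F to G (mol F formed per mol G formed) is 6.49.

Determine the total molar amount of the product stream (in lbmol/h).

630 lbmol/h

Conversion of D: D consumed = 0.798 × 598 = 477.2 lbmol/h = 1ξ₁ + 2ξ₂.
Selectivity: 1ξ₁ / (2ξ₂) = 6.49 → ξ₁ = 12.98 ξ₂.
Substitute: (1·12.98 + 2) ξ₂ = 477.2 → ξ₂ = 31.86 lbmol/h, ξ₁ = 413.5 lbmol/h.
Outlet amounts (n = n₀ + Σ ν·ξ):
  D: 598 − 1(413.5) − 2(31.86) = 120.8
  F: 0 + 1(413.5) = 413.5
  G: 0 + 2(31.86) = 63.71
  H: 0 + 1(31.86) = 31.86
Total out = 120.8 + 413.5 + 63.71 + 31.86 = 629.9 lbmol/h.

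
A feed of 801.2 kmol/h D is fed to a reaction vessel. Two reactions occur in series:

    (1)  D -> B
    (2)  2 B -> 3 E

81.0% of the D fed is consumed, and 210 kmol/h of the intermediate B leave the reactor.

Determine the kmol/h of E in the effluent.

Conversion of D: D consumed = 1ξ₁ = 0.81 × 801.2 → ξ₁ = 649 kmol/h.
B balance: n_B = 0 + 1ξ₁ − 2ξ₂ = 210 → ξ₂ = (1·649 − 210)/2 = 219.5 kmol/h.
Outlet amounts (n = n₀ + Σ ν·ξ):
  D: 801.2 − 1(649) = 152.2
  B: 0 + 1(649) − 2(219.5) = 210
  E: 0 + 3(219.5) = 658.5

658 kmol/h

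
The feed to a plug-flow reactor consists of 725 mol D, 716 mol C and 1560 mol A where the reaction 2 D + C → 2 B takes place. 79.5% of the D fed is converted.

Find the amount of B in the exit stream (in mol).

576 mol

D reacted = 0.795 × 725 = 576.4 mol; ν_D = −2, so ξ = 576.4/2 = 288.2 mol.
Outlet amounts (n = n₀ + ν ξ):
  D: 725 − 2(288.2) = 148.6
  C: 716 − 1(288.2) = 427.8
  B: 0 + 2(288.2) = 576.4
  A: 1560 (inert)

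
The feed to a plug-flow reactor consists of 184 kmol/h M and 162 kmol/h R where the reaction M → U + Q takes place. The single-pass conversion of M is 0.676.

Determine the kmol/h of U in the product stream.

124 kmol/h

M reacted = 0.676 × 184 = 124.4 kmol/h; ν_M = −1, so ξ = 124.4/1 = 124.4 kmol/h.
Outlet amounts (n = n₀ + ν ξ):
  M: 184 − 1(124.4) = 59.62
  U: 0 + 1(124.4) = 124.4
  Q: 0 + 1(124.4) = 124.4
  R: 162 (inert)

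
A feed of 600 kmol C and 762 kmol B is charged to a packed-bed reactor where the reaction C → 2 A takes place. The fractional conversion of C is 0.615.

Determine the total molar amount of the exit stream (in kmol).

1730 kmol

C reacted = 0.615 × 600 = 369 kmol; ν_C = −1, so ξ = 369/1 = 369 kmol.
Outlet amounts (n = n₀ + ν ξ):
  C: 600 − 1(369) = 231
  A: 0 + 2(369) = 738
  B: 762 (inert)
Total out = 231 + 738 + 762 = 1731 kmol.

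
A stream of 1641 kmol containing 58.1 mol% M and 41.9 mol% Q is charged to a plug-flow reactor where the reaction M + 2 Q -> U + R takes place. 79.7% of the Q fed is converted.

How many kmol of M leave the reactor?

Q reacted = 0.797 × 687.6 = 548 kmol; ν_Q = −2, so ξ = 548/2 = 274 kmol.
Outlet amounts (n = n₀ + ν ξ):
  M: 953.4 − 1(274) = 679.4
  Q: 687.6 − 2(274) = 139.6
  U: 0 + 1(274) = 274
  R: 0 + 1(274) = 274

679 kmol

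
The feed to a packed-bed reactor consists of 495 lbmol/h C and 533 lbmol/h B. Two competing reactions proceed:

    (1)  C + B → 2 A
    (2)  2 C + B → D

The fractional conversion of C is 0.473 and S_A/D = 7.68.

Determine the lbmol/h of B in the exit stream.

339 lbmol/h

Conversion of C: C consumed = 0.473 × 495 = 234.1 lbmol/h = 1ξ₁ + 2ξ₂.
Selectivity: 2ξ₁ / (1ξ₂) = 7.68 → ξ₁ = 3.84 ξ₂.
Substitute: (1·3.84 + 2) ξ₂ = 234.1 → ξ₂ = 40.09 lbmol/h, ξ₁ = 154 lbmol/h.
Outlet amounts (n = n₀ + Σ ν·ξ):
  C: 495 − 1(154) − 2(40.09) = 260.9
  B: 533 − 1(154) − 1(40.09) = 339
  A: 0 + 2(154) = 307.9
  D: 0 + 1(40.09) = 40.09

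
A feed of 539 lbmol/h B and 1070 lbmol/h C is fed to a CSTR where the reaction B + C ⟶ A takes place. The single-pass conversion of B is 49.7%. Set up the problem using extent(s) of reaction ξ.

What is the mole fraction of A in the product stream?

0.2

B reacted = 0.497 × 539 = 267.9 lbmol/h; ν_B = −1, so ξ = 267.9/1 = 267.9 lbmol/h.
Outlet amounts (n = n₀ + ν ξ):
  B: 539 − 1(267.9) = 271.1
  C: 1070 − 1(267.9) = 802.1
  A: 0 + 1(267.9) = 267.9
Total out = 1341 lbmol/h; y_A = 267.9 / 1341 = 0.1997.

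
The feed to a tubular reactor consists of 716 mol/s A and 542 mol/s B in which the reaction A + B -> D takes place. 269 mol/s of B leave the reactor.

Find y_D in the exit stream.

For B: n = n₀ − 1ξ → 269 = 542 − 1ξ, giving ξ = 273 mol/s.
Outlet amounts (n = n₀ + ν ξ):
  A: 716 − 1(273) = 443
  B: 542 − 1(273) = 269
  D: 0 + 1(273) = 273
Total out = 985 mol/s; y_D = 273 / 985 = 0.2772.

0.277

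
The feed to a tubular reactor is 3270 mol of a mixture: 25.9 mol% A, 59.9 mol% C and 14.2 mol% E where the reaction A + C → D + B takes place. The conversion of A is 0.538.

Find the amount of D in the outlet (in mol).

456 mol

A reacted = 0.538 × 846.9 = 455.6 mol; ν_A = −1, so ξ = 455.6/1 = 455.6 mol.
Outlet amounts (n = n₀ + ν ξ):
  A: 846.9 − 1(455.6) = 391.3
  C: 1959 − 1(455.6) = 1503
  D: 0 + 1(455.6) = 455.6
  B: 0 + 1(455.6) = 455.6
  E: 464.3 (inert)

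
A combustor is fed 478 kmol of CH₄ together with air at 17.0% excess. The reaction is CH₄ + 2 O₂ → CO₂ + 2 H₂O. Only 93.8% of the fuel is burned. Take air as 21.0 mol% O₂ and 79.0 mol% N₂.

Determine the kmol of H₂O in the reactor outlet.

Stoichiometric O₂ = 2 × 478 = 956 kmol; O₂ fed = 956 × 1.170 = 1119 kmol.
N₂ fed = 1119 × 79/21 = 4208 kmol.
Fuel reacted = 0.938 × 478 → ξ = 448.4 kmol.
Outlet (n = n₀ + ν ξ):
  CH₄: 478 − 1(448.4) = 29.64
  O₂: 1119 − 2(448.4) = 221.8
  N₂: 4208 (inert)
  CO₂: 0 + 1(448.4) = 448.4
  H₂O: 0 + 2(448.4) = 896.7

897 kmol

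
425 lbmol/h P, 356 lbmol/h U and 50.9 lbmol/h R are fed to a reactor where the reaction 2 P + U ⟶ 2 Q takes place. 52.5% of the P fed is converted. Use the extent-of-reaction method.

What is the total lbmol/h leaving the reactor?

P reacted = 0.525 × 425 = 223.1 lbmol/h; ν_P = −2, so ξ = 223.1/2 = 111.6 lbmol/h.
Outlet amounts (n = n₀ + ν ξ):
  P: 425 − 2(111.6) = 201.9
  U: 356 − 1(111.6) = 244.4
  Q: 0 + 2(111.6) = 223.1
  R: 50.9 (inert)
Total out = 201.9 + 244.4 + 223.1 + 50.9 = 720.3 lbmol/h.

720 lbmol/h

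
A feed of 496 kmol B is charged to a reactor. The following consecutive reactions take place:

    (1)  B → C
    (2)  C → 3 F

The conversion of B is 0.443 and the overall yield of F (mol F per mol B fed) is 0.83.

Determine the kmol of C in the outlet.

82.5 kmol

Conversion of B: B consumed = 1ξ₁ = 0.443 × 496 → ξ₁ = 219.7 kmol.
Yield of F: 3ξ₂ / 496 = 0.83 → ξ₂ = 137.2 kmol.
Outlet amounts (n = n₀ + Σ ν·ξ):
  B: 496 − 1(219.7) = 276.3
  C: 0 + 1(219.7) − 1(137.2) = 82.5
  F: 0 + 3(137.2) = 411.7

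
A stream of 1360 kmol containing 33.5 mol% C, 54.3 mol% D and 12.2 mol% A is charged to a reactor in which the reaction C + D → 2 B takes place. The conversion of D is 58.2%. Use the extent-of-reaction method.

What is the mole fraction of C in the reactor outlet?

D reacted = 0.582 × 738.5 = 429.8 kmol; ν_D = −1, so ξ = 429.8/1 = 429.8 kmol.
Outlet amounts (n = n₀ + ν ξ):
  C: 455.6 − 1(429.8) = 25.8
  D: 738.5 − 1(429.8) = 308.7
  B: 0 + 2(429.8) = 859.6
  A: 165.9 (inert)
Total out = 1360 kmol; y_C = 25.8 / 1360 = 0.01897.

0.019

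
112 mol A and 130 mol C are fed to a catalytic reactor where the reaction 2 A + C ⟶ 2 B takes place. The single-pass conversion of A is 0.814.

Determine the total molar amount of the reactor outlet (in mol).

196 mol

A reacted = 0.814 × 112 = 91.17 mol; ν_A = −2, so ξ = 91.17/2 = 45.58 mol.
Outlet amounts (n = n₀ + ν ξ):
  A: 112 − 2(45.58) = 20.83
  C: 130 − 1(45.58) = 84.42
  B: 0 + 2(45.58) = 91.17
Total out = 20.83 + 84.42 + 91.17 = 196.4 mol.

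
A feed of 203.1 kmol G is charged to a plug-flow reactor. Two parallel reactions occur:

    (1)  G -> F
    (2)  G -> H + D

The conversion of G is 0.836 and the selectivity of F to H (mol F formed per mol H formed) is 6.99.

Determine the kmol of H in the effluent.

21.3 kmol

Conversion of G: G consumed = 0.836 × 203.1 = 169.8 kmol = 1ξ₁ + 1ξ₂.
Selectivity: 1ξ₁ / (1ξ₂) = 6.99 → ξ₁ = 6.99 ξ₂.
Substitute: (1·6.99 + 1) ξ₂ = 169.8 → ξ₂ = 21.25 kmol, ξ₁ = 148.5 kmol.
Outlet amounts (n = n₀ + Σ ν·ξ):
  G: 203.1 − 1(148.5) − 1(21.25) = 33.31
  F: 0 + 1(148.5) = 148.5
  H: 0 + 1(21.25) = 21.25
  D: 0 + 1(21.25) = 21.25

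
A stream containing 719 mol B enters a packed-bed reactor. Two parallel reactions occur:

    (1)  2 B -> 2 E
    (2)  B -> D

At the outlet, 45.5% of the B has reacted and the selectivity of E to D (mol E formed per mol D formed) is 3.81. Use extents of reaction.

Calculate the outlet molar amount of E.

Conversion of B: B consumed = 0.455 × 719 = 327.1 mol = 2ξ₁ + 1ξ₂.
Selectivity: 2ξ₁ / (1ξ₂) = 3.81 → ξ₁ = 1.905 ξ₂.
Substitute: (2·1.905 + 1) ξ₂ = 327.1 → ξ₂ = 68.01 mol, ξ₁ = 129.6 mol.
Outlet amounts (n = n₀ + Σ ν·ξ):
  B: 719 − 2(129.6) − 1(68.01) = 391.9
  E: 0 + 2(129.6) = 259.1
  D: 0 + 1(68.01) = 68.01

259 mol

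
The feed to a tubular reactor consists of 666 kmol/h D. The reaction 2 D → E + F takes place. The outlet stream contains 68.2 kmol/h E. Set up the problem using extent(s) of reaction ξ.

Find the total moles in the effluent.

For E: n = n₀ + 1ξ → 68.2 = 0 + 1ξ, giving ξ = 68.2 kmol/h.
Outlet amounts (n = n₀ + ν ξ):
  D: 666 − 2(68.2) = 529.6
  E: 0 + 1(68.2) = 68.2
  F: 0 + 1(68.2) = 68.2
Total out = 529.6 + 68.2 + 68.2 = 666 kmol/h.

666 kmol/h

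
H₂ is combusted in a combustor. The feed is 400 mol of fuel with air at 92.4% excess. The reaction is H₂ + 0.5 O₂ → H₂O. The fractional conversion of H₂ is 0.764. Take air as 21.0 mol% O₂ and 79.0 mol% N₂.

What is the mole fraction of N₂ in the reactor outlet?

Stoichiometric O₂ = 0.5 × 400 = 200 mol; O₂ fed = 200 × 1.924 = 384.8 mol.
N₂ fed = 384.8 × 79/21 = 1448 mol.
Fuel reacted = 0.764 × 400 → ξ = 305.6 mol.
Outlet (n = n₀ + ν ξ):
  H₂: 400 − 1(305.6) = 94.4
  O₂: 384.8 − 0.5(305.6) = 232
  N₂: 1448 (inert)
  H₂O: 0 + 1(305.6) = 305.6
Total out = 2080 mol; y_N₂ = 1448 / 2080 = 0.6961.

0.696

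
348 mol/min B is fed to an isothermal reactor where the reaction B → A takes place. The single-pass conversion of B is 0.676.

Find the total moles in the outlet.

B reacted = 0.676 × 348 = 235.2 mol/min; ν_B = −1, so ξ = 235.2/1 = 235.2 mol/min.
Outlet amounts (n = n₀ + ν ξ):
  B: 348 − 1(235.2) = 112.8
  A: 0 + 1(235.2) = 235.2
Total out = 112.8 + 235.2 = 348 mol/min.

348 mol/min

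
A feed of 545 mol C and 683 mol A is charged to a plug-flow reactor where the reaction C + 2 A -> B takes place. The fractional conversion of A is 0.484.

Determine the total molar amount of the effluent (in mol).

A reacted = 0.484 × 683 = 330.6 mol; ν_A = −2, so ξ = 330.6/2 = 165.3 mol.
Outlet amounts (n = n₀ + ν ξ):
  C: 545 − 1(165.3) = 379.7
  A: 683 − 2(165.3) = 352.4
  B: 0 + 1(165.3) = 165.3
Total out = 379.7 + 352.4 + 165.3 = 897.4 mol.

897 mol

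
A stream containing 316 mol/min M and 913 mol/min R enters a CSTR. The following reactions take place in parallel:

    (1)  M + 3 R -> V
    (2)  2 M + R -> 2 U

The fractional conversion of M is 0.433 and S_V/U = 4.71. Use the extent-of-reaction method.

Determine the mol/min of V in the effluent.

Conversion of M: M consumed = 0.433 × 316 = 136.8 mol/min = 1ξ₁ + 2ξ₂.
Selectivity: 1ξ₁ / (2ξ₂) = 4.71 → ξ₁ = 9.42 ξ₂.
Substitute: (1·9.42 + 2) ξ₂ = 136.8 → ξ₂ = 11.98 mol/min, ξ₁ = 112.9 mol/min.
Outlet amounts (n = n₀ + Σ ν·ξ):
  M: 316 − 1(112.9) − 2(11.98) = 179.2
  R: 913 − 3(112.9) − 1(11.98) = 562.4
  V: 0 + 1(112.9) = 112.9
  U: 0 + 2(11.98) = 23.96

113 mol/min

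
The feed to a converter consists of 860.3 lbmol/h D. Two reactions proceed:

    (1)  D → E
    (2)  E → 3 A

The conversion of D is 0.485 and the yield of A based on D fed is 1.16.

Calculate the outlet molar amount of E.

84.6 lbmol/h

Conversion of D: D consumed = 1ξ₁ = 0.485 × 860.3 → ξ₁ = 417.2 lbmol/h.
Yield of A: 3ξ₂ / 860.3 = 1.16 → ξ₂ = 332.6 lbmol/h.
Outlet amounts (n = n₀ + Σ ν·ξ):
  D: 860.3 − 1(417.2) = 443.1
  E: 0 + 1(417.2) − 1(332.6) = 84.6
  A: 0 + 3(332.6) = 997.9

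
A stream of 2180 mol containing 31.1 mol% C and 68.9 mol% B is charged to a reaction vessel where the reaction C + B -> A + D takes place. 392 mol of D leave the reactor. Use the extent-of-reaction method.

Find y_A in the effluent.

0.18

For D: n = n₀ + 1ξ → 392 = 0 + 1ξ, giving ξ = 392 mol.
Outlet amounts (n = n₀ + ν ξ):
  C: 678 − 1(392) = 286
  B: 1502 − 1(392) = 1110
  A: 0 + 1(392) = 392
  D: 0 + 1(392) = 392
Total out = 2180 mol; y_A = 392 / 2180 = 0.1798.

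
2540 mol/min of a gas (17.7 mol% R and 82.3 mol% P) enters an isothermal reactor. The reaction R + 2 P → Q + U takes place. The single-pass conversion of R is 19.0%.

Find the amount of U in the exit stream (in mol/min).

85.4 mol/min

R reacted = 0.19 × 449.6 = 85.42 mol/min; ν_R = −1, so ξ = 85.42/1 = 85.42 mol/min.
Outlet amounts (n = n₀ + ν ξ):
  R: 449.6 − 1(85.42) = 364.2
  P: 2090 − 2(85.42) = 1920
  Q: 0 + 1(85.42) = 85.42
  U: 0 + 1(85.42) = 85.42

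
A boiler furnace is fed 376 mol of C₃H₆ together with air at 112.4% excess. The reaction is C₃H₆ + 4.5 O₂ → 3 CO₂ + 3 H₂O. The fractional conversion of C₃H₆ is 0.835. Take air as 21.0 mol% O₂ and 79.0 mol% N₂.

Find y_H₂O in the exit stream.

0.0534

Stoichiometric O₂ = 4.5 × 376 = 1692 mol; O₂ fed = 1692 × 2.124 = 3594 mol.
N₂ fed = 3594 × 79/21 = 13520 mol.
Fuel reacted = 0.835 × 376 → ξ = 314 mol.
Outlet (n = n₀ + ν ξ):
  C₃H₆: 376 − 1(314) = 62.04
  O₂: 3594 − 4.5(314) = 2181
  N₂: 13520 (inert)
  CO₂: 0 + 3(314) = 941.9
  H₂O: 0 + 3(314) = 941.9
Total out = 17650 mol; y_H₂O = 941.9 / 17650 = 0.05338.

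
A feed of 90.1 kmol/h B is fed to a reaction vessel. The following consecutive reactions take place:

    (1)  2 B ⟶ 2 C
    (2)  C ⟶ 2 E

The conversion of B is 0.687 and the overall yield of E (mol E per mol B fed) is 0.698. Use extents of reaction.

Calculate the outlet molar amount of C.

30.5 kmol/h

Conversion of B: B consumed = 2ξ₁ = 0.687 × 90.1 → ξ₁ = 30.95 kmol/h.
Yield of E: 2ξ₂ / 90.1 = 0.698 → ξ₂ = 31.44 kmol/h.
Outlet amounts (n = n₀ + Σ ν·ξ):
  B: 90.1 − 2(30.95) = 28.2
  C: 0 + 2(30.95) − 1(31.44) = 30.45
  E: 0 + 2(31.44) = 62.89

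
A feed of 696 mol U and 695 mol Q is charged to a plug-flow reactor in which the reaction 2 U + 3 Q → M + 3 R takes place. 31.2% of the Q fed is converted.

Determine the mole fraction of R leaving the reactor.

0.164

Q reacted = 0.312 × 695 = 216.8 mol; ν_Q = −3, so ξ = 216.8/3 = 72.28 mol.
Outlet amounts (n = n₀ + ν ξ):
  U: 696 − 2(72.28) = 551.4
  Q: 695 − 3(72.28) = 478.2
  M: 0 + 1(72.28) = 72.28
  R: 0 + 3(72.28) = 216.8
Total out = 1319 mol; y_R = 216.8 / 1319 = 0.1644.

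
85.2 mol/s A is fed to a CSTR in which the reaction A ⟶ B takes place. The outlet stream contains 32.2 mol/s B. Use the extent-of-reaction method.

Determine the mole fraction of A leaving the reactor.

For B: n = n₀ + 1ξ → 32.2 = 0 + 1ξ, giving ξ = 32.2 mol/s.
Outlet amounts (n = n₀ + ν ξ):
  A: 85.2 − 1(32.2) = 53
  B: 0 + 1(32.2) = 32.2
Total out = 85.2 mol/s; y_A = 53 / 85.2 = 0.6221.

0.622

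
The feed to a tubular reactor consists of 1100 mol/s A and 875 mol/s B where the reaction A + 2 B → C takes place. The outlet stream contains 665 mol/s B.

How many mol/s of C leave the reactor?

105 mol/s

For B: n = n₀ − 2ξ → 665 = 875 − 2ξ, giving ξ = 105 mol/s.
Outlet amounts (n = n₀ + ν ξ):
  A: 1100 − 1(105) = 995
  B: 875 − 2(105) = 665
  C: 0 + 1(105) = 105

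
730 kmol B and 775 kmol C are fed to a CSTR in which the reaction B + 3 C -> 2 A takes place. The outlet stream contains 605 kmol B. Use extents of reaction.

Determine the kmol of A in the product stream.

For B: n = n₀ − 1ξ → 605 = 730 − 1ξ, giving ξ = 125 kmol.
Outlet amounts (n = n₀ + ν ξ):
  B: 730 − 1(125) = 605
  C: 775 − 3(125) = 400
  A: 0 + 2(125) = 250

250 kmol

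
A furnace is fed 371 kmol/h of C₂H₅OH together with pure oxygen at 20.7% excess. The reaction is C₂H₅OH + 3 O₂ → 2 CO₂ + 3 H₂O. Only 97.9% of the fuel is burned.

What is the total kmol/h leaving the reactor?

2080 kmol/h

Stoichiometric O₂ = 3 × 371 = 1113 kmol/h; O₂ fed = 1113 × 1.207 = 1343 kmol/h.
Fuel reacted = 0.979 × 371 → ξ = 363.2 kmol/h.
Outlet (n = n₀ + ν ξ):
  C₂H₅OH: 371 − 1(363.2) = 7.791
  O₂: 1343 − 3(363.2) = 253.8
  CO₂: 0 + 2(363.2) = 726.4
  H₂O: 0 + 3(363.2) = 1090
Total out = 7.791 + 253.8 + 726.4 + 1090 = 2078 kmol/h.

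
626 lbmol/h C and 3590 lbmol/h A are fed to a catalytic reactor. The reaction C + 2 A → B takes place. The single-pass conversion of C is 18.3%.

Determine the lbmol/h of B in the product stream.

C reacted = 0.183 × 626 = 114.6 lbmol/h; ν_C = −1, so ξ = 114.6/1 = 114.6 lbmol/h.
Outlet amounts (n = n₀ + ν ξ):
  C: 626 − 1(114.6) = 511.4
  A: 3590 − 2(114.6) = 3361
  B: 0 + 1(114.6) = 114.6

115 lbmol/h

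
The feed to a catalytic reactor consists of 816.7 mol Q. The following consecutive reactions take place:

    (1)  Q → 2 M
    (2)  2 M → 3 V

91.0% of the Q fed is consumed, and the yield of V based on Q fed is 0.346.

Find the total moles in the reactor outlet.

1650 mol

Conversion of Q: Q consumed = 1ξ₁ = 0.91 × 816.7 → ξ₁ = 743.2 mol.
Yield of V: 3ξ₂ / 816.7 = 0.346 → ξ₂ = 94.19 mol.
Outlet amounts (n = n₀ + Σ ν·ξ):
  Q: 816.7 − 1(743.2) = 73.5
  M: 0 + 2(743.2) − 2(94.19) = 1298
  V: 0 + 3(94.19) = 282.6
Total out = 73.5 + 1298 + 282.6 = 1654 mol.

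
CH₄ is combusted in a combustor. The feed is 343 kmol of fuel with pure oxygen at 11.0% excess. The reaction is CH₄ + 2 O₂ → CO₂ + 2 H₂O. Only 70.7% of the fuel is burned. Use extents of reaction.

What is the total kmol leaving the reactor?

Stoichiometric O₂ = 2 × 343 = 686 kmol; O₂ fed = 686 × 1.110 = 761.5 kmol.
Fuel reacted = 0.707 × 343 → ξ = 242.5 kmol.
Outlet (n = n₀ + ν ξ):
  CH₄: 343 − 1(242.5) = 100.5
  O₂: 761.5 − 2(242.5) = 276.5
  CO₂: 0 + 1(242.5) = 242.5
  H₂O: 0 + 2(242.5) = 485
Total out = 100.5 + 276.5 + 242.5 + 485 = 1104 kmol.

1100 kmol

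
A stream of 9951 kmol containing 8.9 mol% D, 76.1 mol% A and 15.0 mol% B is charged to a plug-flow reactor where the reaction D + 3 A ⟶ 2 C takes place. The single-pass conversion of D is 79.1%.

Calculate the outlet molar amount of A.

5470 kmol

D reacted = 0.791 × 885.6 = 700.5 kmol; ν_D = −1, so ξ = 700.5/1 = 700.5 kmol.
Outlet amounts (n = n₀ + ν ξ):
  D: 885.6 − 1(700.5) = 185.1
  A: 7573 − 3(700.5) = 5471
  C: 0 + 2(700.5) = 1401
  B: 1493 (inert)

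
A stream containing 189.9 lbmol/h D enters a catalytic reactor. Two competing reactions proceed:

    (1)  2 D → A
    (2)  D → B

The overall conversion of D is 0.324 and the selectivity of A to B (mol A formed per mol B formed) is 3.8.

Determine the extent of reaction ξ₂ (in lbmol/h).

Conversion of D: D consumed = 0.324 × 189.9 = 61.53 lbmol/h = 2ξ₁ + 1ξ₂.
Selectivity: 1ξ₁ / (1ξ₂) = 3.8 → ξ₁ = 3.8 ξ₂.
Substitute: (2·3.8 + 1) ξ₂ = 61.53 → ξ₂ = 7.154 lbmol/h, ξ₁ = 27.19 lbmol/h.
Outlet amounts (n = n₀ + Σ ν·ξ):
  D: 189.9 − 2(27.19) − 1(7.154) = 128.4
  A: 0 + 1(27.19) = 27.19
  B: 0 + 1(7.154) = 7.154

ξ₂ = 7.15 lbmol/h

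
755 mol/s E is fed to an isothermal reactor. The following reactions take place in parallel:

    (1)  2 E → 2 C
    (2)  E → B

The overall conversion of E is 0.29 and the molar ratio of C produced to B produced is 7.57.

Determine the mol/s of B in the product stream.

25.5 mol/s

Conversion of E: E consumed = 0.29 × 755 = 218.9 mol/s = 2ξ₁ + 1ξ₂.
Selectivity: 2ξ₁ / (1ξ₂) = 7.57 → ξ₁ = 3.785 ξ₂.
Substitute: (2·3.785 + 1) ξ₂ = 218.9 → ξ₂ = 25.55 mol/s, ξ₁ = 96.7 mol/s.
Outlet amounts (n = n₀ + Σ ν·ξ):
  E: 755 − 2(96.7) − 1(25.55) = 536
  C: 0 + 2(96.7) = 193.4
  B: 0 + 1(25.55) = 25.55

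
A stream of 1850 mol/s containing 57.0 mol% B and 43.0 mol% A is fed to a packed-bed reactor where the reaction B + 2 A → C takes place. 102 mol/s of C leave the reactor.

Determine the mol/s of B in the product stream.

952 mol/s

For C: n = n₀ + 1ξ → 102 = 0 + 1ξ, giving ξ = 102 mol/s.
Outlet amounts (n = n₀ + ν ξ):
  B: 1054 − 1(102) = 952.5
  A: 795.5 − 2(102) = 591.5
  C: 0 + 1(102) = 102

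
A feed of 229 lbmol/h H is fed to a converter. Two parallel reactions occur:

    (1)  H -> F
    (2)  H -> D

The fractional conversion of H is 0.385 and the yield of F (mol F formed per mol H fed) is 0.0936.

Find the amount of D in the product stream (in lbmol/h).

66.7 lbmol/h

Yield of F: 1ξ₁ / 229 = 0.0936 → ξ₁ = 21.43 lbmol/h.
Conversion of H: 1ξ₁ + 1ξ₂ = 0.385 × 229 = 88.17 → ξ₂ = 66.73 lbmol/h.
Outlet amounts (n = n₀ + Σ ν·ξ):
  H: 229 − 1(21.43) − 1(66.73) = 140.8
  F: 0 + 1(21.43) = 21.43
  D: 0 + 1(66.73) = 66.73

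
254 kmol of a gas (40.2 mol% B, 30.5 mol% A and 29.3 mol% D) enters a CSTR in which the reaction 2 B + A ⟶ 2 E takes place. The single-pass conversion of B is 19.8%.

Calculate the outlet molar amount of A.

67.4 kmol

B reacted = 0.198 × 102.1 = 20.22 kmol; ν_B = −2, so ξ = 20.22/2 = 10.11 kmol.
Outlet amounts (n = n₀ + ν ξ):
  B: 102.1 − 2(10.11) = 81.89
  A: 77.47 − 1(10.11) = 67.36
  E: 0 + 2(10.11) = 20.22
  D: 74.42 (inert)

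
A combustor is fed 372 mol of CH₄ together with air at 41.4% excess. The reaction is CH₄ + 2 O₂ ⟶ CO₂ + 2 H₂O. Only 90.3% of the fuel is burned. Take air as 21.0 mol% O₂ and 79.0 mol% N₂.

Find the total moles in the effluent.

5380 mol

Stoichiometric O₂ = 2 × 372 = 744 mol; O₂ fed = 744 × 1.414 = 1052 mol.
N₂ fed = 1052 × 79/21 = 3958 mol.
Fuel reacted = 0.903 × 372 → ξ = 335.9 mol.
Outlet (n = n₀ + ν ξ):
  CH₄: 372 − 1(335.9) = 36.08
  O₂: 1052 − 2(335.9) = 380.2
  N₂: 3958 (inert)
  CO₂: 0 + 1(335.9) = 335.9
  H₂O: 0 + 2(335.9) = 671.8
Total out = 36.08 + 380.2 + 3958 + 335.9 + 671.8 = 5382 mol.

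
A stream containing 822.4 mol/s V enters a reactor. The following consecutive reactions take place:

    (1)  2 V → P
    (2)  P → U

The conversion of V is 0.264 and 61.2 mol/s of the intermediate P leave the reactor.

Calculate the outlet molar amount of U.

47.4 mol/s

Conversion of V: V consumed = 2ξ₁ = 0.264 × 822.4 → ξ₁ = 108.6 mol/s.
P balance: n_P = 0 + 1ξ₁ − 1ξ₂ = 61.2 → ξ₂ = (1·108.6 − 61.2)/1 = 47.36 mol/s.
Outlet amounts (n = n₀ + Σ ν·ξ):
  V: 822.4 − 2(108.6) = 605.3
  P: 0 + 1(108.6) − 1(47.36) = 61.2
  U: 0 + 1(47.36) = 47.36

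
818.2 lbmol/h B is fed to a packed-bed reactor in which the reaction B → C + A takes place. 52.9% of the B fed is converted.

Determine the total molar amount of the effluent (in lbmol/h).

B reacted = 0.529 × 818.2 = 432.8 lbmol/h; ν_B = −1, so ξ = 432.8/1 = 432.8 lbmol/h.
Outlet amounts (n = n₀ + ν ξ):
  B: 818.2 − 1(432.8) = 385.4
  C: 0 + 1(432.8) = 432.8
  A: 0 + 1(432.8) = 432.8
Total out = 385.4 + 432.8 + 432.8 = 1251 lbmol/h.

1250 lbmol/h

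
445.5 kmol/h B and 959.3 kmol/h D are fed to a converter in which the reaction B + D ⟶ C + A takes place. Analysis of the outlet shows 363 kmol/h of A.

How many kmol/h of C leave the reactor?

363 kmol/h

For A: n = n₀ + 1ξ → 363 = 0 + 1ξ, giving ξ = 363 kmol/h.
Outlet amounts (n = n₀ + ν ξ):
  B: 445.5 − 1(363) = 82.5
  D: 959.3 − 1(363) = 596.3
  C: 0 + 1(363) = 363
  A: 0 + 1(363) = 363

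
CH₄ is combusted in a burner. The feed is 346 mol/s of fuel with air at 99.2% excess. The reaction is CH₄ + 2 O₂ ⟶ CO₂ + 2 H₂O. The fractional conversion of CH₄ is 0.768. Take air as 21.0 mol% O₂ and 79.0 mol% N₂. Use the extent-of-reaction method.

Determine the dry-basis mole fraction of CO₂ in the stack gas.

Stoichiometric O₂ = 2 × 346 = 692 mol/s; O₂ fed = 692 × 1.992 = 1378 mol/s.
N₂ fed = 1378 × 79/21 = 5186 mol/s.
Fuel reacted = 0.768 × 346 → ξ = 265.7 mol/s.
Outlet (n = n₀ + ν ξ):
  CH₄: 346 − 1(265.7) = 80.27
  O₂: 1378 − 2(265.7) = 847
  N₂: 5186 (inert)
  CO₂: 0 + 1(265.7) = 265.7
  H₂O: 0 + 2(265.7) = 531.5
Dry total = 6379 mol/s; y_CO₂ (dry) = 265.7 / 6379 = 0.04166.

0.0417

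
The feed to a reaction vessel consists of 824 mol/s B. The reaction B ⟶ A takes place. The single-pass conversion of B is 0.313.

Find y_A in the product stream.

0.313

B reacted = 0.313 × 824 = 257.9 mol/s; ν_B = −1, so ξ = 257.9/1 = 257.9 mol/s.
Outlet amounts (n = n₀ + ν ξ):
  B: 824 − 1(257.9) = 566.1
  A: 0 + 1(257.9) = 257.9
Total out = 824 mol/s; y_A = 257.9 / 824 = 0.313.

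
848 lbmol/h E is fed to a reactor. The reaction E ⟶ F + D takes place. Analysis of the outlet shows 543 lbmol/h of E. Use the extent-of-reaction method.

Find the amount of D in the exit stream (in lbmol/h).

305 lbmol/h

For E: n = n₀ − 1ξ → 543 = 848 − 1ξ, giving ξ = 305 lbmol/h.
Outlet amounts (n = n₀ + ν ξ):
  E: 848 − 1(305) = 543
  F: 0 + 1(305) = 305
  D: 0 + 1(305) = 305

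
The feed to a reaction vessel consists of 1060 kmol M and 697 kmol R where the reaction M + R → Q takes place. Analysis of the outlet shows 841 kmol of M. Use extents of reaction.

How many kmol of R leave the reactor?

478 kmol

For M: n = n₀ − 1ξ → 841 = 1060 − 1ξ, giving ξ = 219 kmol.
Outlet amounts (n = n₀ + ν ξ):
  M: 1060 − 1(219) = 841
  R: 697 − 1(219) = 478
  Q: 0 + 1(219) = 219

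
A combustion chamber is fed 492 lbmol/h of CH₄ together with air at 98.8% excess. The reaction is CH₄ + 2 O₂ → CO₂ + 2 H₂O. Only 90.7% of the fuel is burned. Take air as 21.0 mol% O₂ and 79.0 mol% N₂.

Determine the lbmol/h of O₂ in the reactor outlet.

1060 lbmol/h

Stoichiometric O₂ = 2 × 492 = 984 lbmol/h; O₂ fed = 984 × 1.988 = 1956 lbmol/h.
N₂ fed = 1956 × 79/21 = 7359 lbmol/h.
Fuel reacted = 0.907 × 492 → ξ = 446.2 lbmol/h.
Outlet (n = n₀ + ν ξ):
  CH₄: 492 − 1(446.2) = 45.76
  O₂: 1956 − 2(446.2) = 1064
  N₂: 7359 (inert)
  CO₂: 0 + 1(446.2) = 446.2
  H₂O: 0 + 2(446.2) = 892.5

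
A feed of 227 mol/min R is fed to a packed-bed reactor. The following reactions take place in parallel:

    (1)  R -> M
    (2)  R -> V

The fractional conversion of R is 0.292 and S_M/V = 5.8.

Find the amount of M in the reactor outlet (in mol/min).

56.5 mol/min

Conversion of R: R consumed = 0.292 × 227 = 66.28 mol/min = 1ξ₁ + 1ξ₂.
Selectivity: 1ξ₁ / (1ξ₂) = 5.8 → ξ₁ = 5.8 ξ₂.
Substitute: (1·5.8 + 1) ξ₂ = 66.28 → ξ₂ = 9.748 mol/min, ξ₁ = 56.54 mol/min.
Outlet amounts (n = n₀ + Σ ν·ξ):
  R: 227 − 1(56.54) − 1(9.748) = 160.7
  M: 0 + 1(56.54) = 56.54
  V: 0 + 1(9.748) = 9.748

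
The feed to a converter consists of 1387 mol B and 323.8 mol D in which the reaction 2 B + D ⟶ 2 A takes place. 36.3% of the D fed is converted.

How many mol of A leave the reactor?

D reacted = 0.363 × 323.8 = 117.5 mol; ν_D = −1, so ξ = 117.5/1 = 117.5 mol.
Outlet amounts (n = n₀ + ν ξ):
  B: 1387 − 2(117.5) = 1152
  D: 323.8 − 1(117.5) = 206.3
  A: 0 + 2(117.5) = 235.1

235 mol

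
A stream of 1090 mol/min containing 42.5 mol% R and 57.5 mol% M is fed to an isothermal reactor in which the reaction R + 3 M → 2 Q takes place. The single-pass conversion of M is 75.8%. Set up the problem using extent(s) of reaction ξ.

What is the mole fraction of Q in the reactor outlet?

0.41

M reacted = 0.758 × 626.8 = 475.1 mol/min; ν_M = −3, so ξ = 475.1/3 = 158.4 mol/min.
Outlet amounts (n = n₀ + ν ξ):
  R: 463.2 − 1(158.4) = 304.9
  M: 626.8 − 3(158.4) = 151.7
  Q: 0 + 2(158.4) = 316.7
Total out = 773.3 mol/min; y_Q = 316.7 / 773.3 = 0.4096.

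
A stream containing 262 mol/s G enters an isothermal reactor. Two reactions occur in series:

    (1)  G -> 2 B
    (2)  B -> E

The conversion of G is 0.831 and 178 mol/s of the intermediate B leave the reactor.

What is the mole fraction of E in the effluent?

0.537

Conversion of G: G consumed = 1ξ₁ = 0.831 × 262 → ξ₁ = 217.7 mol/s.
B balance: n_B = 0 + 2ξ₁ − 1ξ₂ = 178 → ξ₂ = (2·217.7 − 178)/1 = 257.4 mol/s.
Outlet amounts (n = n₀ + Σ ν·ξ):
  G: 262 − 1(217.7) = 44.28
  B: 0 + 2(217.7) − 1(257.4) = 178
  E: 0 + 1(257.4) = 257.4
Total out = 479.7 mol/s; y_E = 257.4 / 479.7 = 0.5367.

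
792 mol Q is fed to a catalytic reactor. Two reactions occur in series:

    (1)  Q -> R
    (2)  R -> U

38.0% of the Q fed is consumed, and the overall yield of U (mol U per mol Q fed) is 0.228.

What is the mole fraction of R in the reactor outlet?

0.152

Conversion of Q: Q consumed = 1ξ₁ = 0.38 × 792 → ξ₁ = 301 mol.
Yield of U: 1ξ₂ / 792 = 0.228 → ξ₂ = 180.6 mol.
Outlet amounts (n = n₀ + Σ ν·ξ):
  Q: 792 − 1(301) = 491
  R: 0 + 1(301) − 1(180.6) = 120.4
  U: 0 + 1(180.6) = 180.6
Total out = 792 mol; y_R = 120.4 / 792 = 0.152.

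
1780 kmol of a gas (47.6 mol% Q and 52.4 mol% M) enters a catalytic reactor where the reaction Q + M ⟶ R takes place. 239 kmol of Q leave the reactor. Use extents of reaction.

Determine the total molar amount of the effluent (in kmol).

For Q: n = n₀ − 1ξ → 239 = 847.3 − 1ξ, giving ξ = 608.3 kmol.
Outlet amounts (n = n₀ + ν ξ):
  Q: 847.3 − 1(608.3) = 239
  M: 932.7 − 1(608.3) = 324.4
  R: 0 + 1(608.3) = 608.3
Total out = 239 + 324.4 + 608.3 = 1172 kmol.

1170 kmol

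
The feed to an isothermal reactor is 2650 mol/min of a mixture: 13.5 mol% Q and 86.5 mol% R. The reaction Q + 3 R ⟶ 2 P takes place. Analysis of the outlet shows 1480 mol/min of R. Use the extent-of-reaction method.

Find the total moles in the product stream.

For R: n = n₀ − 3ξ → 1480 = 2292 − 3ξ, giving ξ = 270.8 mol/min.
Outlet amounts (n = n₀ + ν ξ):
  Q: 357.8 − 1(270.8) = 87
  R: 2292 − 3(270.8) = 1480
  P: 0 + 2(270.8) = 541.5
Total out = 87 + 1480 + 541.5 = 2108 mol/min.

2110 mol/min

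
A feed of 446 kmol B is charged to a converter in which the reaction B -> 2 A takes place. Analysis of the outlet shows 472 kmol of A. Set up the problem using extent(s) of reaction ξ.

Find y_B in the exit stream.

0.308

For A: n = n₀ + 2ξ → 472 = 0 + 2ξ, giving ξ = 236 kmol.
Outlet amounts (n = n₀ + ν ξ):
  B: 446 − 1(236) = 210
  A: 0 + 2(236) = 472
Total out = 682 kmol; y_B = 210 / 682 = 0.3079.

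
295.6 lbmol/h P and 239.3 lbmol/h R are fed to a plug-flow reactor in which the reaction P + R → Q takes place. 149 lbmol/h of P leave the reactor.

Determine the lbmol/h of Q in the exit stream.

147 lbmol/h

For P: n = n₀ − 1ξ → 149 = 295.6 − 1ξ, giving ξ = 146.6 lbmol/h.
Outlet amounts (n = n₀ + ν ξ):
  P: 295.6 − 1(146.6) = 149
  R: 239.3 − 1(146.6) = 92.7
  Q: 0 + 1(146.6) = 146.6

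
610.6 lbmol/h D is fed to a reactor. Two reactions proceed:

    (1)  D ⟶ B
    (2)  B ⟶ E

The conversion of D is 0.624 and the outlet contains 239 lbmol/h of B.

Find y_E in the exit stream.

0.233

Conversion of D: D consumed = 1ξ₁ = 0.624 × 610.6 → ξ₁ = 381 lbmol/h.
B balance: n_B = 0 + 1ξ₁ − 1ξ₂ = 239 → ξ₂ = (1·381 − 239)/1 = 142 lbmol/h.
Outlet amounts (n = n₀ + Σ ν·ξ):
  D: 610.6 − 1(381) = 229.6
  B: 0 + 1(381) − 1(142) = 239
  E: 0 + 1(142) = 142
Total out = 610.6 lbmol/h; y_E = 142 / 610.6 = 0.2326.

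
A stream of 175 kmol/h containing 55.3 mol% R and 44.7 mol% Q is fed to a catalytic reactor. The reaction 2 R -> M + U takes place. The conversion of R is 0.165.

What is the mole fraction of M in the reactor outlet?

R reacted = 0.165 × 96.78 = 15.97 kmol/h; ν_R = −2, so ξ = 15.97/2 = 7.984 kmol/h.
Outlet amounts (n = n₀ + ν ξ):
  R: 96.78 − 2(7.984) = 80.81
  M: 0 + 1(7.984) = 7.984
  U: 0 + 1(7.984) = 7.984
  Q: 78.23 (inert)
Total out = 175 kmol/h; y_M = 7.984 / 175 = 0.04562.

0.0456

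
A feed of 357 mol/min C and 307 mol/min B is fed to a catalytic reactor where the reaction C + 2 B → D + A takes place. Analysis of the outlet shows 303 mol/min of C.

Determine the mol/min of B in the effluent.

199 mol/min

For C: n = n₀ − 1ξ → 303 = 357 − 1ξ, giving ξ = 54 mol/min.
Outlet amounts (n = n₀ + ν ξ):
  C: 357 − 1(54) = 303
  B: 307 − 2(54) = 199
  D: 0 + 1(54) = 54
  A: 0 + 1(54) = 54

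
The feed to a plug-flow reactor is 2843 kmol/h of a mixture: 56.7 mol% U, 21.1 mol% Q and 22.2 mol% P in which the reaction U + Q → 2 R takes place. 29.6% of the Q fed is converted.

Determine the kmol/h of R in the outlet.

355 kmol/h

Q reacted = 0.296 × 599.9 = 177.6 kmol/h; ν_Q = −1, so ξ = 177.6/1 = 177.6 kmol/h.
Outlet amounts (n = n₀ + ν ξ):
  U: 1612 − 1(177.6) = 1434
  Q: 599.9 − 1(177.6) = 422.3
  R: 0 + 2(177.6) = 355.1
  P: 631.1 (inert)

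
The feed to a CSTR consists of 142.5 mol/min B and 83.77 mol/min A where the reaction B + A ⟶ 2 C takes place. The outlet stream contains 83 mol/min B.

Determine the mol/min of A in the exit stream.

24.3 mol/min

For B: n = n₀ − 1ξ → 83 = 142.5 − 1ξ, giving ξ = 59.5 mol/min.
Outlet amounts (n = n₀ + ν ξ):
  B: 142.5 − 1(59.5) = 83
  A: 83.77 − 1(59.5) = 24.27
  C: 0 + 2(59.5) = 119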